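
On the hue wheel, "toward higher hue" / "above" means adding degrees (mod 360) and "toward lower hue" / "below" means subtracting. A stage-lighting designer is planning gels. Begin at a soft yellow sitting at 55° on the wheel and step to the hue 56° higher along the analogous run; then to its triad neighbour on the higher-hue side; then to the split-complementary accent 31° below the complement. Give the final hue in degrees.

55 + 56 = 111°   (analog 56° ↑)
111 + 120 = 231°   (triadic ↑)
231 + 149 = 380 → 380 − 360 = 20°   (split-comp 31° ↓)

20°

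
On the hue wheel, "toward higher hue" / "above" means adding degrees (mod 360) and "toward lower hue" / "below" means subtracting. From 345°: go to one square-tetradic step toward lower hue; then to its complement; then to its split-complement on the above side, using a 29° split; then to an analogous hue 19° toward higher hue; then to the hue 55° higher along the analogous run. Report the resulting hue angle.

−90° (square ↓): 345 − 90 = 255°
+180° (complement): 255 + 180 = 435 → 435 − 360 = 75°
+209° (split-comp 29° ↑): 75 + 209 = 284°
+19° (analog 19° ↑): 284 + 19 = 303°
+55° (analog 55° ↑): 303 + 55 = 358°

358°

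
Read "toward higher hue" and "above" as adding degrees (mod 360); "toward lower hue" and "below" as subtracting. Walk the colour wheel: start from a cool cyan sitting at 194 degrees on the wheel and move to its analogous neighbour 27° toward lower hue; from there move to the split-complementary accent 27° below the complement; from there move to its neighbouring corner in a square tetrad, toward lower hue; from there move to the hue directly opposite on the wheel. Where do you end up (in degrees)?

194 − 27 = 167°   (analog 27° ↓)
167 + 153 = 320°   (split-comp 27° ↓)
320 − 90 = 230°   (square ↓)
230 + 180 = 410 → 410 − 360 = 50°   (complement)

50°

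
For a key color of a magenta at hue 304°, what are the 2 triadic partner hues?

A triad places three hues 120° apart.
304 + 120 = 424 → 424 − 360 = 64°
304 + 240 = 544 → 544 − 360 = 184°

64° and 184°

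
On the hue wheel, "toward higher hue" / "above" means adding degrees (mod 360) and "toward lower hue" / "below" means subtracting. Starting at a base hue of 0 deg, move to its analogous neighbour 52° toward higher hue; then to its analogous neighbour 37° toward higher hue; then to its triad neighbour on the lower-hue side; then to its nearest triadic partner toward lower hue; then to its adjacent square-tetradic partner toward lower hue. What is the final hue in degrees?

analog 52° ↑ +52°: 0 + 52 = 52°
analog 37° ↑ +37°: 52 + 37 = 89°
triadic ↓ −120°: 89 − 120 = -31 → -31 + 360 = 329°
triadic ↓ −120°: 329 − 120 = 209°
square ↓ −90°: 209 − 90 = 119°

119°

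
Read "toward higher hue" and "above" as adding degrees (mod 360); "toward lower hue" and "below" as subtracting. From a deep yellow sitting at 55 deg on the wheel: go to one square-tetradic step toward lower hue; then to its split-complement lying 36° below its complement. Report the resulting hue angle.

109°

−90° (square ↓): 55 − 90 = -35 → -35 + 360 = 325°
+144° (split-comp 36° ↓): 325 + 144 = 469 → 469 − 360 = 109°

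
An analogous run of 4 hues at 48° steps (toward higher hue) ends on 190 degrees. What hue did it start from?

46°

3 steps of 48° (toward higher hue) give a net shift of +144°.
Start = end − shift: 190 − 144 = 46°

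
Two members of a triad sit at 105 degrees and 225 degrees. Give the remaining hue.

345°

A triad spaces three hues 120° apart.
The full set is {105°, 225°, 345°}.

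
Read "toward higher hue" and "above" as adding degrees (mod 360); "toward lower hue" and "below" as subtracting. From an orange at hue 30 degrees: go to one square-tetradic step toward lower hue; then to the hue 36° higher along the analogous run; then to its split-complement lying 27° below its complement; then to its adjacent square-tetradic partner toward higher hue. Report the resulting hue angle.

219°

square ↓ −90°: 30 − 90 = -60 → -60 + 360 = 300°
analog 36° ↑ +36°: 300 + 36 = 336°
split-comp 27° ↓ +153°: 336 + 153 = 489 → 489 − 360 = 129°
square ↑ +90°: 129 + 90 = 219°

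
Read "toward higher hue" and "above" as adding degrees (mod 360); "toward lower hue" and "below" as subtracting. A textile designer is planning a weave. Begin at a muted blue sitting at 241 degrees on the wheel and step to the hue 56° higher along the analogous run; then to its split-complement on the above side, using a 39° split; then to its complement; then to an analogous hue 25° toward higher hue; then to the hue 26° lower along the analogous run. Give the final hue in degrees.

analog 56° ↑ +56°: 241 + 56 = 297°
split-comp 39° ↑ +219°: 297 + 219 = 516 → 516 − 360 = 156°
complement +180°: 156 + 180 = 336°
analog 25° ↑ +25°: 336 + 25 = 361 → 361 − 360 = 1°
analog 26° ↓ −26°: 1 − 26 = -25 → -25 + 360 = 335°

335°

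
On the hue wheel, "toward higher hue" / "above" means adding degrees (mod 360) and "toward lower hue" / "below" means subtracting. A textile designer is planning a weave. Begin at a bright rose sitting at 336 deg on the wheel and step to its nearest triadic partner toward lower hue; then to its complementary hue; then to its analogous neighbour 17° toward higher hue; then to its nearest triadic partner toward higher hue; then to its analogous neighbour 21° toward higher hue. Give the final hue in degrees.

−120° (triadic ↓): 336 − 120 = 216°
+180° (complement): 216 + 180 = 396 → 396 − 360 = 36°
+17° (analog 17° ↑): 36 + 17 = 53°
+120° (triadic ↑): 53 + 120 = 173°
+21° (analog 21° ↑): 173 + 21 = 194°

194°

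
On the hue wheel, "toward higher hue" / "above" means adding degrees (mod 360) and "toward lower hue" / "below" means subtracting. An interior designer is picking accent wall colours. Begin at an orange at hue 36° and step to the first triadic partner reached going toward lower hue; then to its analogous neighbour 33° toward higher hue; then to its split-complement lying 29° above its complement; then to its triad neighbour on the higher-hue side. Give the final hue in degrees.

278°

−120° (triadic ↓): 36 − 120 = -84 → -84 + 360 = 276°
+33° (analog 33° ↑): 276 + 33 = 309°
+209° (split-comp 29° ↑): 309 + 209 = 518 → 518 − 360 = 158°
+120° (triadic ↑): 158 + 120 = 278°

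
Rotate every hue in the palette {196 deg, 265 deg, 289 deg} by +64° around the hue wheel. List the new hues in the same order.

260°, 329°, 353°

196 + 64 = 260°
265 + 64 = 329°
289 + 64 = 353°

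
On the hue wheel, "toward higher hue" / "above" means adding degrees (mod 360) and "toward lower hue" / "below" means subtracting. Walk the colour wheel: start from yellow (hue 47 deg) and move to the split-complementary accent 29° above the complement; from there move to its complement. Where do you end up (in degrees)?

76°

split-comp 29° ↑ +209°: 47 + 209 = 256°
complement +180°: 256 + 180 = 436 → 436 − 360 = 76°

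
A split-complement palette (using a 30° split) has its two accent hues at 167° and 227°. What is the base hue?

The accents sit 30° either side of the complement, so the complement is their short-arc midpoint on the wheel.
Short-arc midpoint of 167° and 227°: 197°.
Base is 180° from the complement: 197 − 180 = 17°

17°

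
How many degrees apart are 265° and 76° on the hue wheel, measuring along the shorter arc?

|265 − 76| = 189.
The shorter arc is 360 − 189 = 171°.

171°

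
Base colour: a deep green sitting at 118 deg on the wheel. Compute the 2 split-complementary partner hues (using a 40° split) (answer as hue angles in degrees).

Split-complementary hues sit 40° either side of the complement.
Complement of 118 deg: 118 + 180 = 298°
298 − 40 = 258°
298 + 40 = 338°

258° and 338°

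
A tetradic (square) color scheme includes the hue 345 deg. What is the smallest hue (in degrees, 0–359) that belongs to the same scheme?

75°

A square tetradic scheme places four hues every 90°.
The full set through 345° is {75°, 165°, 255°, 345°}.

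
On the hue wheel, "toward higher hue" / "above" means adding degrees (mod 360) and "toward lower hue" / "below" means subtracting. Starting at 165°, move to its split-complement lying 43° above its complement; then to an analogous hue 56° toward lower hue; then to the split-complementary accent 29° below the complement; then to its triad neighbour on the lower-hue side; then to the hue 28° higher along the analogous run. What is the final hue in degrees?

31°

split-comp 43° ↑ +223°: 165 + 223 = 388 → 388 − 360 = 28°
analog 56° ↓ −56°: 28 − 56 = -28 → -28 + 360 = 332°
split-comp 29° ↓ +151°: 332 + 151 = 483 → 483 − 360 = 123°
triadic ↓ −120°: 123 − 120 = 3°
analog 28° ↑ +28°: 3 + 28 = 31°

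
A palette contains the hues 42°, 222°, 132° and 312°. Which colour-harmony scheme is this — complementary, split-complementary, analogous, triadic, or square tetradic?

Sort the hues: 42°, 132°, 222°, 312°.
Successive gaps around the wheel: 90°, 90°, 90°, 90°.
Four hues every 90° form a square tetradic scheme.

square tetradic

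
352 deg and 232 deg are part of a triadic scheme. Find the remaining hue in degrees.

A triad places three hues 120° apart.
The full set through 232° is {112°, 232°, 352°}.
Given {232°, 352°}, the missing hue is 112°.

112°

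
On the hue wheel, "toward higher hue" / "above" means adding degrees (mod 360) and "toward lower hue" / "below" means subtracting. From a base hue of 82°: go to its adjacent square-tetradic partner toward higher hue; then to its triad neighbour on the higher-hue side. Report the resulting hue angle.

292°

square ↑ +90°: 82 + 90 = 172°
triadic ↑ +120°: 172 + 120 = 292°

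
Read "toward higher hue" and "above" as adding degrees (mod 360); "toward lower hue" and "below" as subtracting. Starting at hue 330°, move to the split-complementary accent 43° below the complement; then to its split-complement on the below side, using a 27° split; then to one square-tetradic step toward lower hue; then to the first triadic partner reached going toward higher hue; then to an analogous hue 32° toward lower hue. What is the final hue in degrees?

258°

330 + 137 = 467 → 467 − 360 = 107°   (split-comp 43° ↓)
107 + 153 = 260°   (split-comp 27° ↓)
260 − 90 = 170°   (square ↓)
170 + 120 = 290°   (triadic ↑)
290 − 32 = 258°   (analog 32° ↓)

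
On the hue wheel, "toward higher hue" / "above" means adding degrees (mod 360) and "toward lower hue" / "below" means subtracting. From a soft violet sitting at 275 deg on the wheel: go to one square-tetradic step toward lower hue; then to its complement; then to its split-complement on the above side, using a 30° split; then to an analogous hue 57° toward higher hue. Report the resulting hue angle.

272°

square ↓ −90°: 275 − 90 = 185°
complement +180°: 185 + 180 = 365 → 365 − 360 = 5°
split-comp 30° ↑ +210°: 5 + 210 = 215°
analog 57° ↑ +57°: 215 + 57 = 272°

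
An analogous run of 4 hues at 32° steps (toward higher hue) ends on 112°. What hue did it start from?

16°

3 steps of 32° (toward higher hue) give a net shift of +96°.
Start = end − shift: 112 − 96 = 16°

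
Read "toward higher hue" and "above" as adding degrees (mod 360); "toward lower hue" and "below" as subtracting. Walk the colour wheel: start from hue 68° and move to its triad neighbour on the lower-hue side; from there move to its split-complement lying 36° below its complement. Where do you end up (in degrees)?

92°

triadic ↓ −120°: 68 − 120 = -52 → -52 + 360 = 308°
split-comp 36° ↓ +144°: 308 + 144 = 452 → 452 − 360 = 92°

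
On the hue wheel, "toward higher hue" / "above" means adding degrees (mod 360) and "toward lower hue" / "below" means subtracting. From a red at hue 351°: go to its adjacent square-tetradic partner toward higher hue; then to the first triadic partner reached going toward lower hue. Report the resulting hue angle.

321°

351 + 90 = 441 → 441 − 360 = 81°   (square ↑)
81 − 120 = -39 → -39 + 360 = 321°   (triadic ↓)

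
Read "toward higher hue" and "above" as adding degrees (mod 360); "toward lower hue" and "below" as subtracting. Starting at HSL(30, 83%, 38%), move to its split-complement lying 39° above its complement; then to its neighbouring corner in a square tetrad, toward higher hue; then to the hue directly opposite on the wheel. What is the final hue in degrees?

split-comp 39° ↑ +219°: 30 + 219 = 249°
square ↑ +90°: 249 + 90 = 339°
complement +180°: 339 + 180 = 519 → 519 − 360 = 159°

159°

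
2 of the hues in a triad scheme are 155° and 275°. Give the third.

A triad places three hues 120° apart.
The full set through 155° is {35°, 155°, 275°}.
Given {155°, 275°}, the missing hue is 35°.

35°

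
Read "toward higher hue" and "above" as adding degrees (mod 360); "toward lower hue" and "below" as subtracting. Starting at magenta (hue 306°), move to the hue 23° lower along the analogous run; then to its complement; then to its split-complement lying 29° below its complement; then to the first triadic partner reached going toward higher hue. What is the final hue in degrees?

14°

306 − 23 = 283°   (analog 23° ↓)
283 + 180 = 463 → 463 − 360 = 103°   (complement)
103 + 151 = 254°   (split-comp 29° ↓)
254 + 120 = 374 → 374 − 360 = 14°   (triadic ↑)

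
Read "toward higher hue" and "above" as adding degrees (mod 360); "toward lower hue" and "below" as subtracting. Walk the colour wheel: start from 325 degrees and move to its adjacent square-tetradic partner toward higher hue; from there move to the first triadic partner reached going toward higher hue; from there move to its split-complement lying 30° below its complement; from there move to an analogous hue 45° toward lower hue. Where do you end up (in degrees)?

+90° (square ↑): 325 + 90 = 415 → 415 − 360 = 55°
+120° (triadic ↑): 55 + 120 = 175°
+150° (split-comp 30° ↓): 175 + 150 = 325°
−45° (analog 45° ↓): 325 − 45 = 280°

280°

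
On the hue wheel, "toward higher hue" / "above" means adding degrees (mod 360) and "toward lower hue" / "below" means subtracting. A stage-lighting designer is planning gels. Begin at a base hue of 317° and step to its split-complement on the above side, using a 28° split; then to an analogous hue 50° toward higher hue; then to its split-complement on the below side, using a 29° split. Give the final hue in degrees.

+208° (split-comp 28° ↑): 317 + 208 = 525 → 525 − 360 = 165°
+50° (analog 50° ↑): 165 + 50 = 215°
+151° (split-comp 29° ↓): 215 + 151 = 366 → 366 − 360 = 6°

6°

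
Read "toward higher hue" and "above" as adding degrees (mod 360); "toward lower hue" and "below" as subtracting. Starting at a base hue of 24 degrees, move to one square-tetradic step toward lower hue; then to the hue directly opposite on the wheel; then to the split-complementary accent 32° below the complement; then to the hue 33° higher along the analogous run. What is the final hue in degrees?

295°

square ↓ −90°: 24 − 90 = -66 → -66 + 360 = 294°
complement +180°: 294 + 180 = 474 → 474 − 360 = 114°
split-comp 32° ↓ +148°: 114 + 148 = 262°
analog 33° ↑ +33°: 262 + 33 = 295°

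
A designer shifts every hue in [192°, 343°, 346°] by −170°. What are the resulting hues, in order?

192 − 170 = 22°
343 − 170 = 173°
346 − 170 = 176°

22°, 173°, 176°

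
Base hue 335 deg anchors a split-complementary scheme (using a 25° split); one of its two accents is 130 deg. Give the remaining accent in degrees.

Split-complementary hues sit 25° either side of the complement.
Complement of the base 335°: 335 + 180 = 515 → 515 − 360 = 155°
The given accent 130° is 25° one side of 155°; the other accent sits 25° the other side: 155 + 25 = 180°

180°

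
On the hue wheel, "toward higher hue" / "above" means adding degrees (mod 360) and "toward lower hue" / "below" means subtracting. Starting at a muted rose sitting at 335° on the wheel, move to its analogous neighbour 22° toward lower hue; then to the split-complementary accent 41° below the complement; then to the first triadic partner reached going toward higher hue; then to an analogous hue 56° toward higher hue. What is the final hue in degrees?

268°

335 − 22 = 313°   (analog 22° ↓)
313 + 139 = 452 → 452 − 360 = 92°   (split-comp 41° ↓)
92 + 120 = 212°   (triadic ↑)
212 + 56 = 268°   (analog 56° ↑)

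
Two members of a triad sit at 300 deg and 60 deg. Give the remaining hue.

A triad spaces three hues 120° apart.
The full set is {60°, 180°, 300°}.

180°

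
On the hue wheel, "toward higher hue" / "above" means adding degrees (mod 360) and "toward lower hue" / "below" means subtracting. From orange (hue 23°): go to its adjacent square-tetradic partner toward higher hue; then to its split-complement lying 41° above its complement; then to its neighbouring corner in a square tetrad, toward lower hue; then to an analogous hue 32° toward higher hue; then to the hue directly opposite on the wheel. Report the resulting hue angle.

+90° (square ↑): 23 + 90 = 113°
+221° (split-comp 41° ↑): 113 + 221 = 334°
−90° (square ↓): 334 − 90 = 244°
+32° (analog 32° ↑): 244 + 32 = 276°
+180° (complement): 276 + 180 = 456 → 456 − 360 = 96°

96°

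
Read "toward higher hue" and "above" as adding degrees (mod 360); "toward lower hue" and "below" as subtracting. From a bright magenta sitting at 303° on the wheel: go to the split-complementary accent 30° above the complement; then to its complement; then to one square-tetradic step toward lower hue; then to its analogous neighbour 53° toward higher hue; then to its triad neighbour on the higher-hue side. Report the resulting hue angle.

303 + 210 = 513 → 513 − 360 = 153°   (split-comp 30° ↑)
153 + 180 = 333°   (complement)
333 − 90 = 243°   (square ↓)
243 + 53 = 296°   (analog 53° ↑)
296 + 120 = 416 → 416 − 360 = 56°   (triadic ↑)

56°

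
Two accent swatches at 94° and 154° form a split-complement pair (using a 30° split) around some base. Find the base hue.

The accents sit 30° either side of the complement, so the complement is their short-arc midpoint on the wheel.
Short-arc midpoint of 94° and 154°: 124°.
Base is 180° from the complement: 124 − 180 = -56 → -56 + 360 = 304°

304°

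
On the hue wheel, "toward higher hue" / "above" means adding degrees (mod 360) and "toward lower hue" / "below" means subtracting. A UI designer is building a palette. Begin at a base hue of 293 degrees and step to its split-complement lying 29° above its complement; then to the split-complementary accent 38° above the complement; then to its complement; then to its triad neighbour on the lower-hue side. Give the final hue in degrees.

60°

split-comp 29° ↑ +209°: 293 + 209 = 502 → 502 − 360 = 142°
split-comp 38° ↑ +218°: 142 + 218 = 360 → 360 − 360 = 0°
complement +180°: 0 + 180 = 180°
triadic ↓ −120°: 180 − 120 = 60°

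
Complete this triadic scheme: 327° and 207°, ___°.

A triad places three hues 120° apart.
The full set through 207° is {87°, 207°, 327°}.
Given {207°, 327°}, the missing hue is 87°.

87°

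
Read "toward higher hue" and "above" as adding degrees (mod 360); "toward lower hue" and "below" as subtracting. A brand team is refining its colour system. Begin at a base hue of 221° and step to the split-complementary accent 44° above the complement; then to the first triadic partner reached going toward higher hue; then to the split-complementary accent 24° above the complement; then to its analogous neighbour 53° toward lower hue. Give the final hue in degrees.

split-comp 44° ↑ +224°: 221 + 224 = 445 → 445 − 360 = 85°
triadic ↑ +120°: 85 + 120 = 205°
split-comp 24° ↑ +204°: 205 + 204 = 409 → 409 − 360 = 49°
analog 53° ↓ −53°: 49 − 53 = -4 → -4 + 360 = 356°

356°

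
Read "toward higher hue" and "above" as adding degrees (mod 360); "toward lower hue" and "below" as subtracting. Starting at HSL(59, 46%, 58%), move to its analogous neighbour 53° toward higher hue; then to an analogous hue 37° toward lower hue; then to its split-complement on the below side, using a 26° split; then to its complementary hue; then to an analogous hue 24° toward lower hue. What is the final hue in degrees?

59 + 53 = 112°   (analog 53° ↑)
112 − 37 = 75°   (analog 37° ↓)
75 + 154 = 229°   (split-comp 26° ↓)
229 + 180 = 409 → 409 − 360 = 49°   (complement)
49 − 24 = 25°   (analog 24° ↓)

25°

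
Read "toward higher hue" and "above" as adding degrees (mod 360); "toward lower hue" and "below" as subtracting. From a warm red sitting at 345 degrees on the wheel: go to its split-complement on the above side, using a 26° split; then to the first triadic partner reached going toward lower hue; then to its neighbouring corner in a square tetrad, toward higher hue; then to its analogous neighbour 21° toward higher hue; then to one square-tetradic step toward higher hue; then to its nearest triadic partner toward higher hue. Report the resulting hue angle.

32°

+206° (split-comp 26° ↑): 345 + 206 = 551 → 551 − 360 = 191°
−120° (triadic ↓): 191 − 120 = 71°
+90° (square ↑): 71 + 90 = 161°
+21° (analog 21° ↑): 161 + 21 = 182°
+90° (square ↑): 182 + 90 = 272°
+120° (triadic ↑): 272 + 120 = 392 → 392 − 360 = 32°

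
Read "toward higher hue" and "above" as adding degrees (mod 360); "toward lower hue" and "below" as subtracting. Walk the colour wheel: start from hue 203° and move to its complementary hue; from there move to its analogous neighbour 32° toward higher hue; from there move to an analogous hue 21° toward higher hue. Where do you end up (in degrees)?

203 + 180 = 383 → 383 − 360 = 23°   (complement)
23 + 32 = 55°   (analog 32° ↑)
55 + 21 = 76°   (analog 21° ↑)

76°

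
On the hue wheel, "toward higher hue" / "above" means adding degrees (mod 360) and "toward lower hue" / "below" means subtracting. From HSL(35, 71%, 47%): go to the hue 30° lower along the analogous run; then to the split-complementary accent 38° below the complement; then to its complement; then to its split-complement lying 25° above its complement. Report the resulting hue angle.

analog 30° ↓ −30°: 35 − 30 = 5°
split-comp 38° ↓ +142°: 5 + 142 = 147°
complement +180°: 147 + 180 = 327°
split-comp 25° ↑ +205°: 327 + 205 = 532 → 532 − 360 = 172°

172°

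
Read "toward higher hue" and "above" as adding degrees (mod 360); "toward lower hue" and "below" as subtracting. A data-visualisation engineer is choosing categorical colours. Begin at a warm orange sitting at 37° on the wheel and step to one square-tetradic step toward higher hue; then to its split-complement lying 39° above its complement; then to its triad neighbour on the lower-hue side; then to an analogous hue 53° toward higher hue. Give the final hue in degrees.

square ↑ +90°: 37 + 90 = 127°
split-comp 39° ↑ +219°: 127 + 219 = 346°
triadic ↓ −120°: 346 − 120 = 226°
analog 53° ↑ +53°: 226 + 53 = 279°

279°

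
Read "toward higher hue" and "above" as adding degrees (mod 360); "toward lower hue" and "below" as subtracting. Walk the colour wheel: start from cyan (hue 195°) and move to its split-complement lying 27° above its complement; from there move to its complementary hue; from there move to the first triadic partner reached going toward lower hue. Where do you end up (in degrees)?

+207° (split-comp 27° ↑): 195 + 207 = 402 → 402 − 360 = 42°
+180° (complement): 42 + 180 = 222°
−120° (triadic ↓): 222 − 120 = 102°

102°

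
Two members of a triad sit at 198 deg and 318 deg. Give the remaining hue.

A triad spaces three hues 120° apart.
The full set is {78°, 198°, 318°}.

78°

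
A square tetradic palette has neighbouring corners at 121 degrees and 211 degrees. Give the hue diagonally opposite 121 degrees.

301°

A square tetradic scheme places four hues 90° apart; opposite corners are 180° apart.
121 + 180 = 301°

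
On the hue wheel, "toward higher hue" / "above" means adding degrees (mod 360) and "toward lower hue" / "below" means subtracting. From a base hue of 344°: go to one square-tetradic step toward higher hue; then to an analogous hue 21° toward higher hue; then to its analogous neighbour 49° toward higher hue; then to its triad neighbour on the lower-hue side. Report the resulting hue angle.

24°

+90° (square ↑): 344 + 90 = 434 → 434 − 360 = 74°
+21° (analog 21° ↑): 74 + 21 = 95°
+49° (analog 49° ↑): 95 + 49 = 144°
−120° (triadic ↓): 144 − 120 = 24°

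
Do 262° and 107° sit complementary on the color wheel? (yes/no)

Angular distance: |262 − 107| = 155 = 155°.
Complementary requires 180°.

no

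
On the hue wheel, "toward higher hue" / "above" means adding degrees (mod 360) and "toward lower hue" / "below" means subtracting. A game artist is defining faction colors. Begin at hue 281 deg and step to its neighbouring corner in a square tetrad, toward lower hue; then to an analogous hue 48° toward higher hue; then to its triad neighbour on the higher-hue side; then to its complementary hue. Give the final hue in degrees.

−90° (square ↓): 281 − 90 = 191°
+48° (analog 48° ↑): 191 + 48 = 239°
+120° (triadic ↑): 239 + 120 = 359°
+180° (complement): 359 + 180 = 539 → 539 − 360 = 179°

179°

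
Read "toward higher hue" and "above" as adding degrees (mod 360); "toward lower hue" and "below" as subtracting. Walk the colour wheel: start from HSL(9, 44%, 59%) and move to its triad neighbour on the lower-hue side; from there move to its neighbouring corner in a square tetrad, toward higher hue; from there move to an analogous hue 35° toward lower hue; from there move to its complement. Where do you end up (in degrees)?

−120° (triadic ↓): 9 − 120 = -111 → -111 + 360 = 249°
+90° (square ↑): 249 + 90 = 339°
−35° (analog 35° ↓): 339 − 35 = 304°
+180° (complement): 304 + 180 = 484 → 484 − 360 = 124°

124°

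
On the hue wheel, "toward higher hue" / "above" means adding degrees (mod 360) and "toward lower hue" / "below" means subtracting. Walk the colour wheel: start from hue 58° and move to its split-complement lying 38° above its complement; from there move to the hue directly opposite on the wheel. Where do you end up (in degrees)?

96°

split-comp 38° ↑ +218°: 58 + 218 = 276°
complement +180°: 276 + 180 = 456 → 456 − 360 = 96°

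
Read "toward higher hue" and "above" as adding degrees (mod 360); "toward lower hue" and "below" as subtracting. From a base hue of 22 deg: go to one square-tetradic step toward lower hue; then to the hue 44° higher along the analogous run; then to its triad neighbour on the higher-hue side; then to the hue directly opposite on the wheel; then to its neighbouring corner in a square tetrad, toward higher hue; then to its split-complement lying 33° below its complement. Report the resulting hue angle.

153°

22 − 90 = -68 → -68 + 360 = 292°   (square ↓)
292 + 44 = 336°   (analog 44° ↑)
336 + 120 = 456 → 456 − 360 = 96°   (triadic ↑)
96 + 180 = 276°   (complement)
276 + 90 = 366 → 366 − 360 = 6°   (square ↑)
6 + 147 = 153°   (split-comp 33° ↓)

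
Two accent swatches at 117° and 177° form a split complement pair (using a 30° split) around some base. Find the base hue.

The accents sit 30° either side of the complement, so the complement is their short-arc midpoint on the wheel.
Short-arc midpoint of 117° and 177°: 147°.
Base is 180° from the complement: 147 − 180 = -33 → -33 + 360 = 327°

327°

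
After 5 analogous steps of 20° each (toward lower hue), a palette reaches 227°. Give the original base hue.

327°

5 steps of 20° (toward lower hue) give a net shift of −100°.
Start = end − shift: 227 + 100 = 327°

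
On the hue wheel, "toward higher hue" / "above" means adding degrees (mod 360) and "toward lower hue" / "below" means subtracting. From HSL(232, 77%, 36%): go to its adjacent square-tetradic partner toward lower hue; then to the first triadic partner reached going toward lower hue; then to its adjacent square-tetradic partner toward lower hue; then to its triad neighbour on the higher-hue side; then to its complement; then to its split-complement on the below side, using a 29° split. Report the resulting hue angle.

232 − 90 = 142°   (square ↓)
142 − 120 = 22°   (triadic ↓)
22 − 90 = -68 → -68 + 360 = 292°   (square ↓)
292 + 120 = 412 → 412 − 360 = 52°   (triadic ↑)
52 + 180 = 232°   (complement)
232 + 151 = 383 → 383 − 360 = 23°   (split-comp 29° ↓)

23°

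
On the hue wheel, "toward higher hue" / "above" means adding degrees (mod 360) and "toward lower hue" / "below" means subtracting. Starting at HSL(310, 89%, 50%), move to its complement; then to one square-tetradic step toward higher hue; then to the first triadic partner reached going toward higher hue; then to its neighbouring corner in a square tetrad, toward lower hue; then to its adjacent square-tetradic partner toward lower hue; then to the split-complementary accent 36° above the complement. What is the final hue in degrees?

16°

+180° (complement): 310 + 180 = 490 → 490 − 360 = 130°
+90° (square ↑): 130 + 90 = 220°
+120° (triadic ↑): 220 + 120 = 340°
−90° (square ↓): 340 − 90 = 250°
−90° (square ↓): 250 − 90 = 160°
+216° (split-comp 36° ↑): 160 + 216 = 376 → 376 − 360 = 16°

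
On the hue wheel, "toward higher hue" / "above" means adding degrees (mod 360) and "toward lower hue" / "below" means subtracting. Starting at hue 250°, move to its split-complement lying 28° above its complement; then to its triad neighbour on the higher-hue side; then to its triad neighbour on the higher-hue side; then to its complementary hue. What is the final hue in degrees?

+208° (split-comp 28° ↑): 250 + 208 = 458 → 458 − 360 = 98°
+120° (triadic ↑): 98 + 120 = 218°
+120° (triadic ↑): 218 + 120 = 338°
+180° (complement): 338 + 180 = 518 → 518 − 360 = 158°

158°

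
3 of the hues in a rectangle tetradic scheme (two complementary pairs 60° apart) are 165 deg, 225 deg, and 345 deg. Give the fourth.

45°

A rectangular tetradic uses two complementary pairs 60° apart: offsets 0°, 60°, 180°, 240°.
Among {165°, 225°, 345°}, 345° and 165° are a 180° pair.
The remaining hue 225° needs its own complement: 225 + 180 = 405 → 405 − 360 = 45°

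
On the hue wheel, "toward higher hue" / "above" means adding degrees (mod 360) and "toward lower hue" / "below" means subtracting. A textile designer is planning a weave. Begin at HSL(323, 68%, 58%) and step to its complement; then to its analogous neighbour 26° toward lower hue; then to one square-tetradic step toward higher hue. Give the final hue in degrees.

207°

complement +180°: 323 + 180 = 503 → 503 − 360 = 143°
analog 26° ↓ −26°: 143 − 26 = 117°
square ↑ +90°: 117 + 90 = 207°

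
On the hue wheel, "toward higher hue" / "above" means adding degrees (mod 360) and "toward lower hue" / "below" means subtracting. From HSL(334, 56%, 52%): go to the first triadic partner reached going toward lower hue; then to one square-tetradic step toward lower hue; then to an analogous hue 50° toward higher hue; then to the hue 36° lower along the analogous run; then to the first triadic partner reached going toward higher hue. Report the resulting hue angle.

258°

−120° (triadic ↓): 334 − 120 = 214°
−90° (square ↓): 214 − 90 = 124°
+50° (analog 50° ↑): 124 + 50 = 174°
−36° (analog 36° ↓): 174 − 36 = 138°
+120° (triadic ↑): 138 + 120 = 258°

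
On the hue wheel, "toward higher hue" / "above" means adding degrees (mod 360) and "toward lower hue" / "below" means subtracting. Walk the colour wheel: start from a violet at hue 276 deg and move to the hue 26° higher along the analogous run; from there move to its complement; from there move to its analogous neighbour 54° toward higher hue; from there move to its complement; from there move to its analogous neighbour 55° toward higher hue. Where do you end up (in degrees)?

51°

analog 26° ↑ +26°: 276 + 26 = 302°
complement +180°: 302 + 180 = 482 → 482 − 360 = 122°
analog 54° ↑ +54°: 122 + 54 = 176°
complement +180°: 176 + 180 = 356°
analog 55° ↑ +55°: 356 + 55 = 411 → 411 − 360 = 51°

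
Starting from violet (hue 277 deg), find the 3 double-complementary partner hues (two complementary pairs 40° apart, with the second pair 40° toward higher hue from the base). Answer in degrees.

317°, 97°, 137°

A rectangular tetradic uses two complementary pairs 40° apart: offsets 0°, 40°, 180°, 220°.
277 + 40 = 317°
277 + 180 = 457 → 457 − 360 = 97°
277 + 220 = 497 → 497 − 360 = 137°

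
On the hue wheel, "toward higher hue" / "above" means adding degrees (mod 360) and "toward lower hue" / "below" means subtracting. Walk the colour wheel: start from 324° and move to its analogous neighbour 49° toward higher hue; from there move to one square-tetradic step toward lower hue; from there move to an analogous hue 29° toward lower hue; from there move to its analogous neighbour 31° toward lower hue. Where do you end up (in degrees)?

+49° (analog 49° ↑): 324 + 49 = 373 → 373 − 360 = 13°
−90° (square ↓): 13 − 90 = -77 → -77 + 360 = 283°
−29° (analog 29° ↓): 283 − 29 = 254°
−31° (analog 31° ↓): 254 − 31 = 223°

223°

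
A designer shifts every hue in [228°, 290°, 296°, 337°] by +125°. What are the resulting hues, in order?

353°, 55°, 61°, 102°

228 + 125 = 353°
290 + 125 = 415 → 415 − 360 = 55°
296 + 125 = 421 → 421 − 360 = 61°
337 + 125 = 462 → 462 − 360 = 102°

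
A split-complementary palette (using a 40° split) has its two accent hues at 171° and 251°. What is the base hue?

The accents sit 40° either side of the complement, so the complement is their short-arc midpoint on the wheel.
Short-arc midpoint of 171° and 251°: 211°.
Base is 180° from the complement: 211 − 180 = 31°

31°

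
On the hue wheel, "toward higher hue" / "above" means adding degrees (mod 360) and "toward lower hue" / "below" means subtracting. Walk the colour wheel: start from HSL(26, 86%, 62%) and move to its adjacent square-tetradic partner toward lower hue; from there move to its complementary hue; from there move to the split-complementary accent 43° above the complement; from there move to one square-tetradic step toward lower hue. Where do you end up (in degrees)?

249°

26 − 90 = -64 → -64 + 360 = 296°   (square ↓)
296 + 180 = 476 → 476 − 360 = 116°   (complement)
116 + 223 = 339°   (split-comp 43° ↑)
339 − 90 = 249°   (square ↓)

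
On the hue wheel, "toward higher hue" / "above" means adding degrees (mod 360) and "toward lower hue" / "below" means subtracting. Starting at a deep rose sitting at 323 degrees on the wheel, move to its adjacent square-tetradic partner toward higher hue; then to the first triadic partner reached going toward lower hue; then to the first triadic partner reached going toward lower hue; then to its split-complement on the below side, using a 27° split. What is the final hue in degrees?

+90° (square ↑): 323 + 90 = 413 → 413 − 360 = 53°
−120° (triadic ↓): 53 − 120 = -67 → -67 + 360 = 293°
−120° (triadic ↓): 293 − 120 = 173°
+153° (split-comp 27° ↓): 173 + 153 = 326°

326°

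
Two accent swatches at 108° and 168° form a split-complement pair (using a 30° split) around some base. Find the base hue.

318°

The accents sit 30° either side of the complement, so the complement is their short-arc midpoint on the wheel.
Short-arc midpoint of 108° and 168°: 138°.
Base is 180° from the complement: 138 − 180 = -42 → -42 + 360 = 318°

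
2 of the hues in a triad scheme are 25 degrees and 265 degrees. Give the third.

A triad places three hues 120° apart.
The full set through 25° is {25°, 145°, 265°}.
Given {25°, 265°}, the missing hue is 145°.

145°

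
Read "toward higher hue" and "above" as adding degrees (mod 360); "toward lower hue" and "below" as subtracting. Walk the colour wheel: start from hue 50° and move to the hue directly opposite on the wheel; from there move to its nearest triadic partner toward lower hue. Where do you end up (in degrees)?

110°

50 + 180 = 230°   (complement)
230 − 120 = 110°   (triadic ↓)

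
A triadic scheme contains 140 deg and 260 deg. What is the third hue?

A triad spaces three hues 120° apart.
The full set is {20°, 140°, 260°}.

20°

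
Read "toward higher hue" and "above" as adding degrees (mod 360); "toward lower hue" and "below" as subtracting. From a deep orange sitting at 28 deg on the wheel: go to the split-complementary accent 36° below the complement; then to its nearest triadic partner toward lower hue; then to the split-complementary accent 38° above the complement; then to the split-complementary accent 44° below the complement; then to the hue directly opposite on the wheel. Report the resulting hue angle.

split-comp 36° ↓ +144°: 28 + 144 = 172°
triadic ↓ −120°: 172 − 120 = 52°
split-comp 38° ↑ +218°: 52 + 218 = 270°
split-comp 44° ↓ +136°: 270 + 136 = 406 → 406 − 360 = 46°
complement +180°: 46 + 180 = 226°

226°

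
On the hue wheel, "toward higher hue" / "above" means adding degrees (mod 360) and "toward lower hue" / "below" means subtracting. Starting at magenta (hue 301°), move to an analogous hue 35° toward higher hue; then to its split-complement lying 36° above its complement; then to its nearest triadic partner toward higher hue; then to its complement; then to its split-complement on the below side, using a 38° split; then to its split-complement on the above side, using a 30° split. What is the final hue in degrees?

124°

analog 35° ↑ +35°: 301 + 35 = 336°
split-comp 36° ↑ +216°: 336 + 216 = 552 → 552 − 360 = 192°
triadic ↑ +120°: 192 + 120 = 312°
complement +180°: 312 + 180 = 492 → 492 − 360 = 132°
split-comp 38° ↓ +142°: 132 + 142 = 274°
split-comp 30° ↑ +210°: 274 + 210 = 484 → 484 − 360 = 124°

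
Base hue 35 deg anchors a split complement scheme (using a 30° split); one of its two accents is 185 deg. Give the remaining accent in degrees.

Split-complementary hues sit 30° either side of the complement.
Complement of the base 35°: 35 + 180 = 215°
The given accent 185° is 30° one side of 215°; the other accent sits 30° the other side: 215 + 30 = 245°

245°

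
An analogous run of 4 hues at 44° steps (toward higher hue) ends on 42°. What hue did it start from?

3 steps of 44° (toward higher hue) give a net shift of +132°.
Start = end − shift: 42 − 132 = -90 → -90 + 360 = 270°

270°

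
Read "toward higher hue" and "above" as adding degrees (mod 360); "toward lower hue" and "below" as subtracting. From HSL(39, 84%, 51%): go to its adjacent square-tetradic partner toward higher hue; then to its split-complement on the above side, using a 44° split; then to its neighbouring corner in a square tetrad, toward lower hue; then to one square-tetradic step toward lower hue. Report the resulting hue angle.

173°

square ↑ +90°: 39 + 90 = 129°
split-comp 44° ↑ +224°: 129 + 224 = 353°
square ↓ −90°: 353 − 90 = 263°
square ↓ −90°: 263 − 90 = 173°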